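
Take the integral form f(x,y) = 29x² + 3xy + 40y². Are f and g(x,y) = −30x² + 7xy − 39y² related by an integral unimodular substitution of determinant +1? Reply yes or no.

D₁ = -4631, D₂ = -4631
f: reduced (well bottom): (29,3,40) with a≤c, −a<b≤a
g is negative-definite; reduce −g:
−g: reduced (well bottom): (30,-7,39) with a≤c, −a<b≤a
flip sign back: reduced form of g is (-30,7,-39)
reduced forms (29, 3, 40) vs (-30, 7, -39) ⇒ inequivalent

no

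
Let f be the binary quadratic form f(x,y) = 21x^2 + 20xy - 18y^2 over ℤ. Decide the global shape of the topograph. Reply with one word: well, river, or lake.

D = b²−4ac = 20² − 4·21·(-18) = 1912
D > 0 non-square ⇒ indefinite ⇒ periodic river

river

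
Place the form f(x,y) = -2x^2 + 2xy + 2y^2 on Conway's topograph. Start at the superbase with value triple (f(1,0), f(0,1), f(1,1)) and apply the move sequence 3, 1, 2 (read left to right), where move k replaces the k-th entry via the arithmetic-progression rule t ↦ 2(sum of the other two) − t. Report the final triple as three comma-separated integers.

start (-2,2,2) = (f(1,0),f(0,1),f(1,1))
replace slot 3: 2·((-2)+2) − 2 = -2 → (-2,2,-2)
replace slot 1: 2·(2+(-2)) − (-2) = 2 → (2,2,-2)
replace slot 2: 2·(2+(-2)) − 2 = -2 → (2,-2,-2)

2,-2,-2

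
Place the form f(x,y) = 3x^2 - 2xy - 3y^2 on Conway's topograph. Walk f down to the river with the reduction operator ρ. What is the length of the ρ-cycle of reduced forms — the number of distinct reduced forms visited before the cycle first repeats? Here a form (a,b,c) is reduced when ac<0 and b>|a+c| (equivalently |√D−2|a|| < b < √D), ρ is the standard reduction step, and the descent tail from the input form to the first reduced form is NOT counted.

D = 40, ⌊√D⌋ = 6
descent: ρ → (-3,2,3)  [lands on river]
river: ρ → (3,4,-2)
river: ρ → (-2,4,3)
river: ρ → (3,2,-3)
river: ρ → (-3,4,2)
river: ρ → (2,4,-3)
ρ-cycle length = 6 (tail of 1 descent step not counted)

6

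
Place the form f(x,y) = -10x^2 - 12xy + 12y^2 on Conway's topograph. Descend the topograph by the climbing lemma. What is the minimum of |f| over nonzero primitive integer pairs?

descent: ρ → (12,12,-10)  [lands on river]
river: ρ → (-10,8,14)
river: ρ → (14,20,-4)
river: ρ → (-4,20,14)
river: ρ → (14,8,-10)
river: ρ → (-10,12,12)
closes: descent 1, river 6
min |a| on river = 4

4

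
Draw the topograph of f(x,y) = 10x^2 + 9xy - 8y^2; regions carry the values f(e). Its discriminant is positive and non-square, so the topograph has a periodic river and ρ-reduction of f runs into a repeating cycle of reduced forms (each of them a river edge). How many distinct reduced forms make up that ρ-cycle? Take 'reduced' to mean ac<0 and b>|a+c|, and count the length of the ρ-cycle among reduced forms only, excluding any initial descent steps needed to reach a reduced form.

D = 401, ⌊√D⌋ = 20
river: ρ → (-8,7,11)
river: ρ → (11,15,-4)
river: ρ → (-4,17,7)
river: ρ → (7,11,-10)
river: ρ → (-10,9,8)
river: ρ → (8,7,-11)
river: ρ → (-11,15,4)
river: ρ → (4,17,-7)
river: ρ → (-7,11,10)
river: ρ → (10,9,-8)
ρ-cycle length = 10 (tail of 0 descent steps not counted)

10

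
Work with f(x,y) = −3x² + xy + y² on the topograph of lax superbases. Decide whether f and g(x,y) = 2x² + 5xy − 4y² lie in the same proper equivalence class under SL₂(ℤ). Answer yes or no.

D₁ = 13, D₂ = 57
discriminants differ ⇒ not SL₂(ℤ)-equivalent

no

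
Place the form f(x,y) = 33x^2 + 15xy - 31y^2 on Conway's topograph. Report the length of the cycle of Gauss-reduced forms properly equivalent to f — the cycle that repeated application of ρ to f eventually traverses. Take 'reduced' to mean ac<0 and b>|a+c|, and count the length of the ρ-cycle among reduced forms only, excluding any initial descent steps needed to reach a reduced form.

D = 4317, ⌊√D⌋ = 65
river: ρ → (-31,47,17)
river: ρ → (17,55,-19)
river: ρ → (-19,59,11)
river: ρ → (11,51,-39)
river: ρ → (-39,27,23)
river: ρ → (23,65,-1)
river: ρ → (-1,65,23)
river: ρ → (23,27,-39)
river: ρ → (-39,51,11)
river: ρ → (11,59,-19)
river: ρ → (-19,55,17)
river: ρ → (17,47,-31)
river: ρ → (-31,15,33)
river: ρ → (33,51,-13)
river: ρ → (-13,53,29)
river: ρ → (29,63,-3)
river: ρ → (-3,63,29)
river: ρ → (29,53,-13)
river: ρ → (-13,51,33)
river: ρ → (33,15,-31)
ρ-cycle length = 20 (tail of 0 descent steps not counted)

20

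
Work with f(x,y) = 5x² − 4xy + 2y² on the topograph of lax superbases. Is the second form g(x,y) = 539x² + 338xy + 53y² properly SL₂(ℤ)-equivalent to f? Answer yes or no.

D₁ = -24, D₂ = -24
f: flip: (5,-4,2)→(2,4,5)
f: translate: b→0 (≡4 mod 4), so (2,4,5)→(2,0,3)
f: reduced (well bottom): (2,0,3) with a≤c, −a<b≤a
g: flip: (539,338,53)→(53,-338,539)
g: translate: b→-20 (≡-338 mod 106), so (53,-338,539)→(53,-20,2)
g: flip: (53,-20,2)→(2,20,53)
g: translate: b→0 (≡20 mod 4), so (2,20,53)→(2,0,3)
g: reduced (well bottom): (2,0,3) with a≤c, −a<b≤a
reduced forms (2, 0, 3) vs (2, 0, 3) ⇒ equivalent

yes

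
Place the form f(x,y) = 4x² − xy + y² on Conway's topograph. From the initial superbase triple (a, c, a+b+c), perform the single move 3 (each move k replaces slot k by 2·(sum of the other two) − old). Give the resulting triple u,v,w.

start (4,1,4) = (f(1,0),f(0,1),f(1,1))
replace slot 3: 2·(4+1) − 4 = 6 → (4,1,6)

4,1,6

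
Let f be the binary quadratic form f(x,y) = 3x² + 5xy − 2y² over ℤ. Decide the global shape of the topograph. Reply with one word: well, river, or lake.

D = b²−4ac = 5² − 4·3·(-2) = 49
D = 7² is a perfect square ⇒ form factors over ℤ ⇒ lakes

lake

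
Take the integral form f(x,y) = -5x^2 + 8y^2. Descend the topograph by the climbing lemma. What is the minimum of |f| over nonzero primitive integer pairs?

descent: ρ → (8,0,-5)
descent: ρ → (-5,10,3)  [lands on river]
river: ρ → (3,8,-8)
river: ρ → (-8,8,3)
river: ρ → (3,10,-5)
closes: descent 2, river 4
min |a| on river = 3

3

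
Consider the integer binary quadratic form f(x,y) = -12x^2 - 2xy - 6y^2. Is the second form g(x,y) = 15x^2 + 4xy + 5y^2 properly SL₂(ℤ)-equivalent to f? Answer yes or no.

D₁ = -284, D₂ = -284
f is negative-definite; reduce −f:
−f: flip: (12,2,6)→(6,-2,12)
−f: reduced (well bottom): (6,-2,12) with a≤c, −a<b≤a
flip sign back: reduced form of f is (-6,2,-12)
g: flip: (15,4,5)→(5,-4,15)
g: reduced (well bottom): (5,-4,15) with a≤c, −a<b≤a
reduced forms (-6, 2, -12) vs (5, -4, 15) ⇒ inequivalent

no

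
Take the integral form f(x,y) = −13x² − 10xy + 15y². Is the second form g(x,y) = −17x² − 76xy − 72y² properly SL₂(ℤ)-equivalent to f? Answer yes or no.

D₁ = 880, D₂ = 880
river cycle of f (length 6): (15, 10, -13), (-13, 16, 12), (12, 8, -17), (-17, 26, 3), (3, 28, -8), (-8, 20, 15)
river cycle of g (length 6): (-13, 16, 12), (12, 8, -17), (-17, 26, 3), (3, 28, -8), (-8, 20, 15), (15, 10, -13)
cycles coincide ⇒ equivalent

yes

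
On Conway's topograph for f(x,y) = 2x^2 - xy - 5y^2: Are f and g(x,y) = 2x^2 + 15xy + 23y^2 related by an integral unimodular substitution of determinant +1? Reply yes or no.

D₁ = 41, D₂ = 41
river cycle of f (length 10): (2, 3, -4), (-4, 5, 1), (1, 5, -4), (-4, 3, 2), (2, 5, -2), (-2, 3, 4), (4, 5, -1), (-1, 5, 4), (4, 3, -2), (-2, 5, 2)
river cycle of g (length 10): (2, 3, -4), (-4, 5, 1), (1, 5, -4), (-4, 3, 2), (2, 5, -2), (-2, 3, 4), (4, 5, -1), (-1, 5, 4), (4, 3, -2), (-2, 5, 2)
cycles coincide ⇒ equivalent

yes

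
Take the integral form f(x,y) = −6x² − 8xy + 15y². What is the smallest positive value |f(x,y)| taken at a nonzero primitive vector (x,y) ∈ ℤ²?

descent: ρ → (15,8,-6)
descent: ρ → (-6,16,7)  [lands on river]
river: ρ → (7,12,-10)
river: ρ → (-10,8,9)
river: ρ → (9,10,-9)
river: ρ → (-9,8,10)
river: ρ → (10,12,-7)
river: ρ → (-7,16,6)
river: ρ → (6,20,-1)
river: ρ → (-1,20,6)
river: ρ → (6,16,-7)
river: ρ → (-7,12,10)
river: ρ → (10,8,-9)
river: ρ → (-9,10,9)
river: ρ → (9,8,-10)
river: ρ → (-10,12,7)
river: ρ → (7,16,-6)
river: ρ → (-6,20,1)
river: ρ → (1,20,-6)
closes: descent 2, river 18
min |a| on river = 1

1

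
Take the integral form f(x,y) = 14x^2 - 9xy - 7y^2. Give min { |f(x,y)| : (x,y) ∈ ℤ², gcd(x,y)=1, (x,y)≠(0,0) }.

descent: ρ → (-7,9,14)  [lands on river]
river: ρ → (14,19,-2)
river: ρ → (-2,21,4)
river: ρ → (4,19,-7)
closes: descent 1, river 4
min |a| on river = 2

2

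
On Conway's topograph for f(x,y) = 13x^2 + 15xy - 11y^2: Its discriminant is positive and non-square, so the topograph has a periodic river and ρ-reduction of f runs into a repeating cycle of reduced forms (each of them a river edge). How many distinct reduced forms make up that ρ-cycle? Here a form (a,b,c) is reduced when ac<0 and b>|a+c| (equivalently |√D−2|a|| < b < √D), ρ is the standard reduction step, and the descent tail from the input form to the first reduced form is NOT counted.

D = 797, ⌊√D⌋ = 28
river: ρ → (-11,7,17)
river: ρ → (17,27,-1)
river: ρ → (-1,27,17)
river: ρ → (17,7,-11)
river: ρ → (-11,15,13)
river: ρ → (13,11,-13)
river: ρ → (-13,15,11)
river: ρ → (11,7,-17)
river: ρ → (-17,27,1)
river: ρ → (1,27,-17)
river: ρ → (-17,7,11)
river: ρ → (11,15,-13)
river: ρ → (-13,11,13)
river: ρ → (13,15,-11)
ρ-cycle length = 14 (tail of 0 descent steps not counted)

14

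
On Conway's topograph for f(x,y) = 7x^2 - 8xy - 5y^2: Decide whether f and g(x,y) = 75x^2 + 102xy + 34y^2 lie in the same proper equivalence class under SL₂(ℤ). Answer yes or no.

D₁ = 204, D₂ = 204
river cycle of f (length 6): (-5, 8, 7), (7, 6, -6), (-6, 6, 7), (7, 8, -5), (-5, 12, 3), (3, 12, -5)
river cycle of g (length 6): (7, 8, -5), (-5, 12, 3), (3, 12, -5), (-5, 8, 7), (7, 6, -6), (-6, 6, 7)
cycles coincide ⇒ equivalent

yes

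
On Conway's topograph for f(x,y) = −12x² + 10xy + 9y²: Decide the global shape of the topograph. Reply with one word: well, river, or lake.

D = b²−4ac = 10² − 4·(-12)·9 = 532
D > 0 non-square ⇒ indefinite ⇒ periodic river

river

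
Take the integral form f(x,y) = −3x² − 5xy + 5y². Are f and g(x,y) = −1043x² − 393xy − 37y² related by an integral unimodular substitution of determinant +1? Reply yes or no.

D₁ = 85, D₂ = 85
river cycle of f (length 6): (5, 5, -3), (-3, 7, 3), (3, 5, -5), (-5, 5, 3), (3, 7, -3), (-3, 5, 5)
river cycle of g (length 6): (-3, 7, 3), (3, 5, -5), (-5, 5, 3), (3, 7, -3), (-3, 5, 5), (5, 5, -3)
cycles coincide ⇒ equivalent

yes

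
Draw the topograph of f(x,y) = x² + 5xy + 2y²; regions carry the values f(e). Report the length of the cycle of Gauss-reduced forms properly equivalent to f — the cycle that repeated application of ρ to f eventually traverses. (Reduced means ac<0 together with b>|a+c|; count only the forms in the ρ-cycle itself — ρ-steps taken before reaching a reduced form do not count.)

D = 17, ⌊√D⌋ = 4
descent: ρ → (2,3,-1)  [lands on river]
river: ρ → (-1,3,2)
river: ρ → (2,1,-2)
river: ρ → (-2,3,1)
river: ρ → (1,3,-2)
river: ρ → (-2,1,2)
ρ-cycle length = 6 (tail of 1 descent step not counted)

6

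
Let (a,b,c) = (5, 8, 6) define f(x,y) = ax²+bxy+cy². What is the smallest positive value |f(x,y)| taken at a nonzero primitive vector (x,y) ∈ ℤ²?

translate: b→-2 (≡8 mod 10), so (5,8,6)→(5,-2,3)
flip: (5,-2,3)→(3,2,5)
reduced (well bottom): (3,2,5) with a≤c, −a<b≤a
well minimum = a = 3

3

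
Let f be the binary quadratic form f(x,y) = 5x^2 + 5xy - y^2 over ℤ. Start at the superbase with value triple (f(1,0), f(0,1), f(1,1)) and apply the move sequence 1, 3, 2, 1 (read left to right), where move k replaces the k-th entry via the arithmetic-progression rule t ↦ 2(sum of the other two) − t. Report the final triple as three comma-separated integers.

start (5,-1,9) = (f(1,0),f(0,1),f(1,1))
replace slot 1: 2·((-1)+9) − 5 = 11 → (11,-1,9)
replace slot 3: 2·(11+(-1)) − 9 = 11 → (11,-1,11)
replace slot 2: 2·(11+11) − (-1) = 45 → (11,45,11)
replace slot 1: 2·(45+11) − 11 = 101 → (101,45,11)

101,45,11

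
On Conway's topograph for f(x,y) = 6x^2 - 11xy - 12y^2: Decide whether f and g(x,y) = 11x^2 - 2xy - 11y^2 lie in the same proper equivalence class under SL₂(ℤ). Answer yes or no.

D₁ = 409, D₂ = 488
discriminants differ ⇒ not SL₂(ℤ)-equivalent

no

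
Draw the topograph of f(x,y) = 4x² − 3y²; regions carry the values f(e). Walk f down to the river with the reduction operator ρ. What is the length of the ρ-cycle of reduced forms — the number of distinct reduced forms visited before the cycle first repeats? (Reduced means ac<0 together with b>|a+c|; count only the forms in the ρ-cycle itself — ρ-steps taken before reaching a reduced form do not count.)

D = 48, ⌊√D⌋ = 6
descent: ρ → (-3,6,1)  [lands on river]
river: ρ → (1,6,-3)
ρ-cycle length = 2 (tail of 1 descent step not counted)

2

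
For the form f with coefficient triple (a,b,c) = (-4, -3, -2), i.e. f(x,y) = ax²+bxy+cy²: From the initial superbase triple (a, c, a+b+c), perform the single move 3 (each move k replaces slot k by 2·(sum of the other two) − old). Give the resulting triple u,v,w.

start (-4,-2,-9) = (f(1,0),f(0,1),f(1,1))
replace slot 3: 2·((-4)+(-2)) − (-9) = -3 → (-4,-2,-3)

-4,-2,-3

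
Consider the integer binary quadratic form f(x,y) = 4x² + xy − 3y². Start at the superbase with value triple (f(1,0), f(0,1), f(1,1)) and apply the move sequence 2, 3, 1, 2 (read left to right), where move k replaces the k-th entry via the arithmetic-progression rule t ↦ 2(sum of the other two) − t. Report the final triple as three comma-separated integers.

start (4,-3,2) = (f(1,0),f(0,1),f(1,1))
replace slot 2: 2·(4+2) − (-3) = 15 → (4,15,2)
replace slot 3: 2·(4+15) − 2 = 36 → (4,15,36)
replace slot 1: 2·(15+36) − 4 = 98 → (98,15,36)
replace slot 2: 2·(98+36) − 15 = 253 → (98,253,36)

98,253,36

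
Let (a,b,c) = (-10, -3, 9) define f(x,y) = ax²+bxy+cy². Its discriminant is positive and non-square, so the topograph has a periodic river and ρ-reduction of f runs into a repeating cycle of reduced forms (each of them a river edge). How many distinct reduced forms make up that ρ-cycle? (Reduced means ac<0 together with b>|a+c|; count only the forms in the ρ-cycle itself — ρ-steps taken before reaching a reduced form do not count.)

D = 369, ⌊√D⌋ = 19
descent: ρ → (9,3,-10)  [lands on river]
river: ρ → (-10,17,2)
river: ρ → (2,19,-1)
river: ρ → (-1,19,2)
river: ρ → (2,17,-10)
river: ρ → (-10,3,9)
river: ρ → (9,15,-4)
river: ρ → (-4,17,5)
river: ρ → (5,13,-10)
river: ρ → (-10,7,8)
river: ρ → (8,9,-9)
river: ρ → (-9,9,8)
river: ρ → (8,7,-10)
river: ρ → (-10,13,5)
river: ρ → (5,17,-4)
river: ρ → (-4,15,9)
ρ-cycle length = 16 (tail of 1 descent step not counted)

16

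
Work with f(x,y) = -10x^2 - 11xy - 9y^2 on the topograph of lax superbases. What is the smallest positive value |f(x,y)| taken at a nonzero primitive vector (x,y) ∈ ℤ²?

translate: b→-9 (≡11 mod 20), so (10,11,9)→(10,-9,8)
flip: (10,-9,8)→(8,9,10)
translate: b→-7 (≡9 mod 16), so (8,9,10)→(8,-7,9)
reduced (well bottom): (8,-7,9) with a≤c, −a<b≤a
well minimum |f| = |-8| = 8 (negative-definite)

8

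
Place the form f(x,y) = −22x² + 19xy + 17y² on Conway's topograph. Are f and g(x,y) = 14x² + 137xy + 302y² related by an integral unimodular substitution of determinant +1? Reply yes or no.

D₁ = 1857, D₂ = 1857
river cycle of f (length 38): (17, 15, -24), (-24, 33, 8), (8, 31, -28), (-28, 25, 11), (11, 41, -4), (-4, 39, 21), (21, 3, -22), (-22, 41, 2), (2, 43, -1), (-1, 43, 2), … (28 more)
river cycle of g (length 38): (14, 25, -22), (-22, 19, 17), (17, 15, -24), (-24, 33, 8), (8, 31, -28), (-28, 25, 11), (11, 41, -4), (-4, 39, 21), (21, 3, -22), (-22, 41, 2), … (28 more)
cycles coincide ⇒ equivalent

yes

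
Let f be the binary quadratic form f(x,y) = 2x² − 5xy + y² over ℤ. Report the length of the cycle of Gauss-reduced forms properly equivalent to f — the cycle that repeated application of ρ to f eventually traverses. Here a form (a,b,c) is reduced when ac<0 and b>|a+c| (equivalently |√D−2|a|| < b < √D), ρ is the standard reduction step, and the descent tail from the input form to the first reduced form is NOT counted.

D = 17, ⌊√D⌋ = 4
descent: ρ → (1,3,-2)  [lands on river]
river: ρ → (-2,1,2)
river: ρ → (2,3,-1)
river: ρ → (-1,3,2)
river: ρ → (2,1,-2)
river: ρ → (-2,3,1)
ρ-cycle length = 6 (tail of 1 descent step not counted)

6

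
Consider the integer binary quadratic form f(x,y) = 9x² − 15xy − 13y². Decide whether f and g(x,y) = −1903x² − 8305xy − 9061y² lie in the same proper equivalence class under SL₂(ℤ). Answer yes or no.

D₁ = 693, D₂ = 693
river cycle of f (length 6): (-13, 15, 9), (9, 21, -7), (-7, 21, 9), (9, 15, -13), (-13, 11, 11), (11, 11, -13)
river cycle of g (length 6): (-13, 15, 9), (9, 21, -7), (-7, 21, 9), (9, 15, -13), (-13, 11, 11), (11, 11, -13)
cycles coincide ⇒ equivalent

yes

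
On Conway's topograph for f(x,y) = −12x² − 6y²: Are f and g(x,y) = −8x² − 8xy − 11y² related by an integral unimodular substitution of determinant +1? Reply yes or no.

D₁ = -288, D₂ = -288
f is negative-definite; reduce −f:
−f: flip: (12,0,6)→(6,0,12)
−f: reduced (well bottom): (6,0,12) with a≤c, −a<b≤a
flip sign back: reduced form of f is (-6,0,-12)
g is negative-definite; reduce −g:
−g: reduced (well bottom): (8,8,11) with a≤c, −a<b≤a
flip sign back: reduced form of g is (-8,-8,-11)
reduced forms (-6, 0, -12) vs (-8, -8, -11) ⇒ inequivalent

no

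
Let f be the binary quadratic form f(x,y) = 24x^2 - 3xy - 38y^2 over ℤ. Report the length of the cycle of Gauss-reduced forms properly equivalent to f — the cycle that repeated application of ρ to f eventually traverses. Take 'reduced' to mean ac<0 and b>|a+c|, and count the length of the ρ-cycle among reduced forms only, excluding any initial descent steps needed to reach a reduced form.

D = 3657, ⌊√D⌋ = 60
descent: ρ → (-38,3,24)
descent: ρ → (24,45,-17)  [lands on river]
river: ρ → (-17,57,6)
river: ρ → (6,51,-44)
river: ρ → (-44,37,13)
river: ρ → (13,41,-38)
river: ρ → (-38,35,16)
river: ρ → (16,29,-44)
river: ρ → (-44,59,1)
river: ρ → (1,59,-44)
river: ρ → (-44,29,16)
river: ρ → (16,35,-38)
river: ρ → (-38,41,13)
river: ρ → (13,37,-44)
river: ρ → (-44,51,6)
river: ρ → (6,57,-17)
river: ρ → (-17,45,24)
river: ρ → (24,51,-11)
river: ρ → (-11,59,4)
river: ρ → (4,53,-53)
river: ρ → (-53,53,4)
river: ρ → (4,59,-11)
river: ρ → (-11,51,24)
ρ-cycle length = 22 (tail of 2 descent steps not counted)

22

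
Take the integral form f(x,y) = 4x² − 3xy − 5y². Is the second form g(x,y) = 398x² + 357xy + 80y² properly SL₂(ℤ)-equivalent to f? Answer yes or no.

D₁ = 89, D₂ = 89
river cycle of f (length 14): (-5, 3, 4), (4, 5, -4), (-4, 3, 5), (5, 7, -2), (-2, 9, 1), (1, 9, -2), (-2, 7, 5), (5, 3, -4), (-4, 5, 4), (4, 3, -5), … (4 more)
river cycle of g (length 14): (4, 5, -4), (-4, 3, 5), (5, 7, -2), (-2, 9, 1), (1, 9, -2), (-2, 7, 5), (5, 3, -4), (-4, 5, 4), (4, 3, -5), (-5, 7, 2), … (4 more)
cycles coincide ⇒ equivalent

yes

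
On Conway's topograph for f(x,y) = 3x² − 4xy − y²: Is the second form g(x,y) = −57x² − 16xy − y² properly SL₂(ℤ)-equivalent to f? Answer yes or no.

D₁ = 28, D₂ = 28
river cycle of f (length 4): (-1, 4, 3), (3, 2, -2), (-2, 2, 3), (3, 4, -1)
river cycle of g (length 4): (-1, 4, 3), (3, 2, -2), (-2, 2, 3), (3, 4, -1)
cycles coincide ⇒ equivalent

yes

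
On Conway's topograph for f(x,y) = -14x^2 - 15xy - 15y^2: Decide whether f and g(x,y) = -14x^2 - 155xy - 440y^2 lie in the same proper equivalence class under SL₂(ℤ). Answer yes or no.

D₁ = -615, D₂ = -615
f is negative-definite; reduce −f:
−f: translate: b→-13 (≡15 mod 28), so (14,15,15)→(14,-13,14)
−f: flip: (14,-13,14)→(14,13,14)
−f: reduced (well bottom): (14,13,14) with a≤c, −a<b≤a
flip sign back: reduced form of f is (-14,-13,-14)
g is negative-definite; reduce −g:
−g: translate: b→-13 (≡155 mod 28), so (14,155,440)→(14,-13,14)
−g: flip: (14,-13,14)→(14,13,14)
−g: reduced (well bottom): (14,13,14) with a≤c, −a<b≤a
flip sign back: reduced form of g is (-14,-13,-14)
reduced forms (-14, -13, -14) vs (-14, -13, -14) ⇒ equivalent

yes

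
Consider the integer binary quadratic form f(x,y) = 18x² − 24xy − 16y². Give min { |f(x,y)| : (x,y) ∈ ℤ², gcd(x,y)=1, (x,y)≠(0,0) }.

descent: ρ → (-16,24,18)  [lands on river]
river: ρ → (18,12,-22)
river: ρ → (-22,32,8)
river: ρ → (8,32,-22)
river: ρ → (-22,12,18)
river: ρ → (18,24,-16)
river: ρ → (-16,40,2)
river: ρ → (2,40,-16)
closes: descent 1, river 8
min |a| on river = 2

2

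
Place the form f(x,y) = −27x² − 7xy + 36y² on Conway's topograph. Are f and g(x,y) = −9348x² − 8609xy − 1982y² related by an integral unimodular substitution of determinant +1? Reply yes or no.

D₁ = 3937, D₂ = 3937
river cycle of f (length 56): (-27, 47, 16), (16, 49, -24), (-24, 47, 18), (18, 61, -3), (-3, 59, 38), (38, 17, -24), (-24, 31, 31), (31, 31, -24), (-24, 17, 38), (38, 59, -3), … (46 more)
river cycle of g (length 56): (16, 49, -24), (-24, 47, 18), (18, 61, -3), (-3, 59, 38), (38, 17, -24), (-24, 31, 31), (31, 31, -24), (-24, 17, 38), (38, 59, -3), (-3, 61, 18), … (46 more)
cycles coincide ⇒ equivalent

yes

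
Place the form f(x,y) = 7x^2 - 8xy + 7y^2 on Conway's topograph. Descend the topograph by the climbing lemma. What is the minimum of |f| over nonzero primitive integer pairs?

translate: b→6 (≡-8 mod 14), so (7,-8,7)→(7,6,6)
flip: (7,6,6)→(6,-6,7)
translate: b→6 (≡-6 mod 12), so (6,-6,7)→(6,6,7)
reduced (well bottom): (6,6,7) with a≤c, −a<b≤a
well minimum = a = 6

6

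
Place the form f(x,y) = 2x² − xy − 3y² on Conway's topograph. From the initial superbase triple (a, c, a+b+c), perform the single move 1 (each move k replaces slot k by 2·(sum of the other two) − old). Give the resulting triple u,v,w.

start (2,-3,-2) = (f(1,0),f(0,1),f(1,1))
replace slot 1: 2·((-3)+(-2)) − 2 = -12 → (-12,-3,-2)

-12,-3,-2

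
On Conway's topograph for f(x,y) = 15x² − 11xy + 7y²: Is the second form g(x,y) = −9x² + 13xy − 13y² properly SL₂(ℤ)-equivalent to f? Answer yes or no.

D₁ = -299, D₂ = -299
f: flip: (15,-11,7)→(7,11,15)
f: translate: b→-3 (≡11 mod 14), so (7,11,15)→(7,-3,11)
f: reduced (well bottom): (7,-3,11) with a≤c, −a<b≤a
g is negative-definite; reduce −g:
−g: translate: b→5 (≡-13 mod 18), so (9,-13,13)→(9,5,9)
−g: reduced (well bottom): (9,5,9) with a≤c, −a<b≤a
flip sign back: reduced form of g is (-9,-5,-9)
reduced forms (7, -3, 11) vs (-9, -5, -9) ⇒ inequivalent

no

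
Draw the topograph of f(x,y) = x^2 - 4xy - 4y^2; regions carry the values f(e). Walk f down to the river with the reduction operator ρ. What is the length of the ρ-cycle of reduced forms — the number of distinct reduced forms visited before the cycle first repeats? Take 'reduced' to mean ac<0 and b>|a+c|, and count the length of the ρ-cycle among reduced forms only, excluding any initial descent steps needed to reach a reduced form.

D = 32, ⌊√D⌋ = 5
descent: ρ → (-4,4,1)  [lands on river]
river: ρ → (1,4,-4)
ρ-cycle length = 2 (tail of 1 descent step not counted)

2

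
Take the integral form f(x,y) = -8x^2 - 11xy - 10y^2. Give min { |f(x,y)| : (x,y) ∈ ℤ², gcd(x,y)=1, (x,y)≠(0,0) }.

translate: b→-5 (≡11 mod 16), so (8,11,10)→(8,-5,7)
flip: (8,-5,7)→(7,5,8)
reduced (well bottom): (7,5,8) with a≤c, −a<b≤a
well minimum |f| = |-7| = 7 (negative-definite)

7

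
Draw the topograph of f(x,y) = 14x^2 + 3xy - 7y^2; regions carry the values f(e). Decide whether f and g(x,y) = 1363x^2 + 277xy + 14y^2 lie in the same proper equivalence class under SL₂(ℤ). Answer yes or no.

D₁ = 401, D₂ = 401
river cycle of f (length 10): (-7, 11, 10), (10, 9, -8), (-8, 7, 11), (11, 15, -4), (-4, 17, 7), (7, 11, -10), (-10, 9, 8), (8, 7, -11), (-11, 15, 4), (4, 17, -7)
river cycle of g (length 10): (-7, 11, 10), (10, 9, -8), (-8, 7, 11), (11, 15, -4), (-4, 17, 7), (7, 11, -10), (-10, 9, 8), (8, 7, -11), (-11, 15, 4), (4, 17, -7)
cycles coincide ⇒ equivalent

yes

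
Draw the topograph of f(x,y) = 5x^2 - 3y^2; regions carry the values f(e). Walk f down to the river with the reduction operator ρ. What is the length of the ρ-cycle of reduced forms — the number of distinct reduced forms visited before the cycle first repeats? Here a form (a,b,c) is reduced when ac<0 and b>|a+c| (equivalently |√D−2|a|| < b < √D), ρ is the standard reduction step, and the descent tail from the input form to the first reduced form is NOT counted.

D = 60, ⌊√D⌋ = 7
descent: ρ → (-3,6,2)  [lands on river]
river: ρ → (2,6,-3)
ρ-cycle length = 2 (tail of 1 descent step not counted)

2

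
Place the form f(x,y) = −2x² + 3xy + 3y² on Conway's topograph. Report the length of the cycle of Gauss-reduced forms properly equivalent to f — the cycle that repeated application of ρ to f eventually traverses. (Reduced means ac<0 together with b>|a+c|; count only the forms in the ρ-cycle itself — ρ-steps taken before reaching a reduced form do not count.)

D = 33, ⌊√D⌋ = 5
river: ρ → (3,3,-2)
river: ρ → (-2,5,1)
river: ρ → (1,5,-2)
river: ρ → (-2,3,3)
ρ-cycle length = 4 (tail of 0 descent steps not counted)

4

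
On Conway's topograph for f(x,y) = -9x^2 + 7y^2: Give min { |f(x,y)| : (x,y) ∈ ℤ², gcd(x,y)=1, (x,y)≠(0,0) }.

descent: ρ → (7,14,-2)  [lands on river]
river: ρ → (-2,14,7)
closes: descent 1, river 2
min |a| on river = 2

2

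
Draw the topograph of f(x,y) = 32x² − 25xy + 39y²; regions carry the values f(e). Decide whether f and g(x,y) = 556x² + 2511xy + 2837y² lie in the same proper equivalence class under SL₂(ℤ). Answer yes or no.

D₁ = -4367, D₂ = -4367
f: reduced (well bottom): (32,-25,39) with a≤c, −a<b≤a
g: translate: b→287 (≡2511 mod 1112), so (556,2511,2837)→(556,287,39)
g: flip: (556,287,39)→(39,-287,556)
g: translate: b→25 (≡-287 mod 78), so (39,-287,556)→(39,25,32)
g: flip: (39,25,32)→(32,-25,39)
g: reduced (well bottom): (32,-25,39) with a≤c, −a<b≤a
reduced forms (32, -25, 39) vs (32, -25, 39) ⇒ equivalent

yes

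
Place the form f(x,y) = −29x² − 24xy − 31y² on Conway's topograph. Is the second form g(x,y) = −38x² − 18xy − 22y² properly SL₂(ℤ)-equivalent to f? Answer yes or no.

D₁ = -3020, D₂ = -3020
f is negative-definite; reduce −f:
−f: reduced (well bottom): (29,24,31) with a≤c, −a<b≤a
flip sign back: reduced form of f is (-29,-24,-31)
g is negative-definite; reduce −g:
−g: flip: (38,18,22)→(22,-18,38)
−g: reduced (well bottom): (22,-18,38) with a≤c, −a<b≤a
flip sign back: reduced form of g is (-22,18,-38)
reduced forms (-29, -24, -31) vs (-22, 18, -38) ⇒ inequivalent

no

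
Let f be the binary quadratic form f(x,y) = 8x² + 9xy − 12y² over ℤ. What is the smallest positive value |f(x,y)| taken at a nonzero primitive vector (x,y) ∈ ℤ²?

river: ρ → (-12,15,5)
river: ρ → (5,15,-12)
river: ρ → (-12,9,8)
river: ρ → (8,7,-13)
river: ρ → (-13,19,2)
river: ρ → (2,21,-3)
river: ρ → (-3,21,2)
river: ρ → (2,19,-13)
river: ρ → (-13,7,8)
river: ρ → (8,9,-12)
closes: descent 0, river 10
min |a| on river = 2

2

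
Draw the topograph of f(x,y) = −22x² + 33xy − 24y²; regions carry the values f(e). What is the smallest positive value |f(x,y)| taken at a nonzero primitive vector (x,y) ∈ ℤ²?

translate: b→11 (≡-33 mod 44), so (22,-33,24)→(22,11,13)
flip: (22,11,13)→(13,-11,22)
reduced (well bottom): (13,-11,22) with a≤c, −a<b≤a
well minimum |f| = |-13| = 13 (negative-definite)

13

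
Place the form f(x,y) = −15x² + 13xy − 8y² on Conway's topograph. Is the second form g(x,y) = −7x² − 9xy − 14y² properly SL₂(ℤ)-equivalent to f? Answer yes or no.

D₁ = -311, D₂ = -311
f is negative-definite; reduce −f:
−f: flip: (15,-13,8)→(8,13,15)
−f: translate: b→-3 (≡13 mod 16), so (8,13,15)→(8,-3,10)
−f: reduced (well bottom): (8,-3,10) with a≤c, −a<b≤a
flip sign back: reduced form of f is (-8,3,-10)
g is negative-definite; reduce −g:
−g: translate: b→-5 (≡9 mod 14), so (7,9,14)→(7,-5,12)
−g: reduced (well bottom): (7,-5,12) with a≤c, −a<b≤a
flip sign back: reduced form of g is (-7,5,-12)
reduced forms (-8, 3, -10) vs (-7, 5, -12) ⇒ inequivalent

no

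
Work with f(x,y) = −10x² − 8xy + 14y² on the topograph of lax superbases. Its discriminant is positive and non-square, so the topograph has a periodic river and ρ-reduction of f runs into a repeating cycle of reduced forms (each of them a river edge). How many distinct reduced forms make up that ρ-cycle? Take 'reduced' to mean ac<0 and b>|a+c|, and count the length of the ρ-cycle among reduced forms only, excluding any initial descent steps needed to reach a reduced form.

D = 624, ⌊√D⌋ = 24
descent: ρ → (14,8,-10)  [lands on river]
river: ρ → (-10,12,12)
river: ρ → (12,12,-10)
river: ρ → (-10,8,14)
river: ρ → (14,20,-4)
river: ρ → (-4,20,14)
ρ-cycle length = 6 (tail of 1 descent step not counted)

6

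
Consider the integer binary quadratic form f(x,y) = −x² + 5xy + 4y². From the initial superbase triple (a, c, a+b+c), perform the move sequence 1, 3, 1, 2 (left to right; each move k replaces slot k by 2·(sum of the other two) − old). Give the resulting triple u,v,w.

start (-1,4,8) = (f(1,0),f(0,1),f(1,1))
replace slot 1: 2·(4+8) − (-1) = 25 → (25,4,8)
replace slot 3: 2·(25+4) − 8 = 50 → (25,4,50)
replace slot 1: 2·(4+50) − 25 = 83 → (83,4,50)
replace slot 2: 2·(83+50) − 4 = 262 → (83,262,50)

83,262,50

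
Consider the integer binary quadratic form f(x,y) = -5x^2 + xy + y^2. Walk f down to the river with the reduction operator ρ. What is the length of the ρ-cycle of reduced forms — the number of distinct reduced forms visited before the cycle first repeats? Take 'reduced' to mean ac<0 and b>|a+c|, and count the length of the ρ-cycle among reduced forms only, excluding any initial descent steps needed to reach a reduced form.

D = 21, ⌊√D⌋ = 4
descent: ρ → (1,3,-3)  [lands on river]
river: ρ → (-3,3,1)
ρ-cycle length = 2 (tail of 1 descent step not counted)

2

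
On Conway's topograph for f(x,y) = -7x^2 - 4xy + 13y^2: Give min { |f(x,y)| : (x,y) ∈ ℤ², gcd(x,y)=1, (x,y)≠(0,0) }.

descent: ρ → (13,4,-7)
descent: ρ → (-7,10,10)  [lands on river]
river: ρ → (10,10,-7)
river: ρ → (-7,18,2)
river: ρ → (2,18,-7)
closes: descent 2, river 4
min |a| on river = 2

2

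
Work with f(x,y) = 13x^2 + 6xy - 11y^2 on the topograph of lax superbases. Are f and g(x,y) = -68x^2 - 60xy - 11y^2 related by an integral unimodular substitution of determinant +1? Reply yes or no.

D₁ = 608, D₂ = 608
river cycle of f (length 6): (-11, 16, 8), (8, 16, -11), (-11, 6, 13), (13, 20, -4), (-4, 20, 13), (13, 6, -11)
river cycle of g (length 6): (-11, 16, 8), (8, 16, -11), (-11, 6, 13), (13, 20, -4), (-4, 20, 13), (13, 6, -11)
cycles coincide ⇒ equivalent

yes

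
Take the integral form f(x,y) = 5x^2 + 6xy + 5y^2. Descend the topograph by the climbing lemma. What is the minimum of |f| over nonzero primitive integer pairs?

translate: b→-4 (≡6 mod 10), so (5,6,5)→(5,-4,4)
flip: (5,-4,4)→(4,4,5)
reduced (well bottom): (4,4,5) with a≤c, −a<b≤a
well minimum = a = 4

4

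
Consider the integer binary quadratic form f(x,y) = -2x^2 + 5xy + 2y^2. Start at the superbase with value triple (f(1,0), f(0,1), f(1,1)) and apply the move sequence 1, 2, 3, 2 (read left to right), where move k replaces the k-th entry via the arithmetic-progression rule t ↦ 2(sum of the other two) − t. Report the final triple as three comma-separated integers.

start (-2,2,5) = (f(1,0),f(0,1),f(1,1))
replace slot 1: 2·(2+5) − (-2) = 16 → (16,2,5)
replace slot 2: 2·(16+5) − 2 = 40 → (16,40,5)
replace slot 3: 2·(16+40) − 5 = 107 → (16,40,107)
replace slot 2: 2·(16+107) − 40 = 206 → (16,206,107)

16,206,107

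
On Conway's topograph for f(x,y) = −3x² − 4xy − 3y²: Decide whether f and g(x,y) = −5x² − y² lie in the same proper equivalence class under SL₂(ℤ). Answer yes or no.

D₁ = -20, D₂ = -20
f is negative-definite; reduce −f:
−f: translate: b→-2 (≡4 mod 6), so (3,4,3)→(3,-2,2)
−f: flip: (3,-2,2)→(2,2,3)
−f: reduced (well bottom): (2,2,3) with a≤c, −a<b≤a
flip sign back: reduced form of f is (-2,-2,-3)
g is negative-definite; reduce −g:
−g: flip: (5,0,1)→(1,0,5)
−g: reduced (well bottom): (1,0,5) with a≤c, −a<b≤a
flip sign back: reduced form of g is (-1,0,-5)
reduced forms (-2, -2, -3) vs (-1, 0, -5) ⇒ inequivalent

no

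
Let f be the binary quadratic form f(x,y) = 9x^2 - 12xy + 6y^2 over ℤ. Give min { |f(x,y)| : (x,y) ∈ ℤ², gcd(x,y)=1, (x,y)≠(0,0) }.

translate: b→6 (≡-12 mod 18), so (9,-12,6)→(9,6,3)
flip: (9,6,3)→(3,-6,9)
translate: b→0 (≡-6 mod 6), so (3,-6,9)→(3,0,6)
reduced (well bottom): (3,0,6) with a≤c, −a<b≤a
well minimum = a = 3

3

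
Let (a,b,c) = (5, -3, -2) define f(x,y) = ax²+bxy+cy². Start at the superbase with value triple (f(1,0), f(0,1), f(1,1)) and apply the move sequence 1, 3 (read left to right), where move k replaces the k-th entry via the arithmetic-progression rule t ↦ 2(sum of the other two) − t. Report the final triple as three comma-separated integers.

start (5,-2,0) = (f(1,0),f(0,1),f(1,1))
replace slot 1: 2·((-2)+0) − 5 = -9 → (-9,-2,0)
replace slot 3: 2·((-9)+(-2)) − 0 = -22 → (-9,-2,-22)

-9,-2,-22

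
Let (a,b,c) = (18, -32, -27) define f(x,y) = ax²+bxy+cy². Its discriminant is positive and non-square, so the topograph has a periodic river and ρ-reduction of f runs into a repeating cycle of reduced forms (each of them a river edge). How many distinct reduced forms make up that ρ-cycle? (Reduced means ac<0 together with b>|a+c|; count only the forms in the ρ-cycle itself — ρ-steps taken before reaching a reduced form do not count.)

D = 2968, ⌊√D⌋ = 54
descent: ρ → (-27,32,18)  [lands on river]
river: ρ → (18,40,-19)
river: ρ → (-19,36,22)
river: ρ → (22,52,-3)
river: ρ → (-3,50,39)
river: ρ → (39,28,-14)
river: ρ → (-14,28,39)
river: ρ → (39,50,-3)
river: ρ → (-3,52,22)
river: ρ → (22,36,-19)
river: ρ → (-19,40,18)
river: ρ → (18,32,-27)
river: ρ → (-27,22,23)
river: ρ → (23,24,-26)
river: ρ → (-26,28,21)
river: ρ → (21,14,-33)
river: ρ → (-33,52,2)
river: ρ → (2,52,-33)
river: ρ → (-33,14,21)
river: ρ → (21,28,-26)
river: ρ → (-26,24,23)
river: ρ → (23,22,-27)
ρ-cycle length = 22 (tail of 1 descent step not counted)

22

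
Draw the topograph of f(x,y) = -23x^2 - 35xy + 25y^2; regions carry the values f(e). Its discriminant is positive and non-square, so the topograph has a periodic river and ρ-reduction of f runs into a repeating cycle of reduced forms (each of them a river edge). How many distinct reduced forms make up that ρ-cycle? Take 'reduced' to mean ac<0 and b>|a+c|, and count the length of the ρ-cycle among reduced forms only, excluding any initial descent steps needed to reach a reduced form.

D = 3525, ⌊√D⌋ = 59
descent: ρ → (25,35,-23)  [lands on river]
river: ρ → (-23,57,3)
river: ρ → (3,57,-23)
river: ρ → (-23,35,25)
river: ρ → (25,15,-33)
river: ρ → (-33,51,7)
river: ρ → (7,47,-47)
river: ρ → (-47,47,7)
river: ρ → (7,51,-33)
river: ρ → (-33,15,25)
ρ-cycle length = 10 (tail of 1 descent step not counted)

10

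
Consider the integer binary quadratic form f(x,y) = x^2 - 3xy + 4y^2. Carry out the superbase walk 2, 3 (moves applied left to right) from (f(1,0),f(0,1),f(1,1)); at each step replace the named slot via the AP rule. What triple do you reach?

start (1,4,2) = (f(1,0),f(0,1),f(1,1))
replace slot 2: 2·(1+2) − 4 = 2 → (1,2,2)
replace slot 3: 2·(1+2) − 2 = 4 → (1,2,4)

1,2,4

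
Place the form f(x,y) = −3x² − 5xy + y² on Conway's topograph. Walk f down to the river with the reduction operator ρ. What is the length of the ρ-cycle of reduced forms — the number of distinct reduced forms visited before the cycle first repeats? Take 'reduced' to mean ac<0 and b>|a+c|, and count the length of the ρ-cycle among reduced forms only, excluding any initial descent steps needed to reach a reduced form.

D = 37, ⌊√D⌋ = 6
descent: ρ → (1,5,-3)  [lands on river]
river: ρ → (-3,1,3)
river: ρ → (3,5,-1)
river: ρ → (-1,5,3)
river: ρ → (3,1,-3)
river: ρ → (-3,5,1)
ρ-cycle length = 6 (tail of 1 descent step not counted)

6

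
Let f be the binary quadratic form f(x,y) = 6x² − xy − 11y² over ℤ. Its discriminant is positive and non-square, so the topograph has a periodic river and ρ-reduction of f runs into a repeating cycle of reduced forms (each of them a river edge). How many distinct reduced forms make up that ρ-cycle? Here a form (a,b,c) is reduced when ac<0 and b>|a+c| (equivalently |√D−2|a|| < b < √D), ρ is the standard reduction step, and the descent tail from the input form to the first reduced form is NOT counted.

D = 265, ⌊√D⌋ = 16
descent: ρ → (-11,1,6)
descent: ρ → (6,11,-6)  [lands on river]
river: ρ → (-6,13,4)
river: ρ → (4,11,-9)
river: ρ → (-9,7,6)
river: ρ → (6,5,-10)
river: ρ → (-10,15,1)
river: ρ → (1,15,-10)
river: ρ → (-10,5,6)
river: ρ → (6,7,-9)
river: ρ → (-9,11,4)
river: ρ → (4,13,-6)
river: ρ → (-6,11,6)
river: ρ → (6,13,-4)
river: ρ → (-4,11,9)
river: ρ → (9,7,-6)
river: ρ → (-6,5,10)
river: ρ → (10,15,-1)
river: ρ → (-1,15,10)
river: ρ → (10,5,-6)
river: ρ → (-6,7,9)
river: ρ → (9,11,-4)
river: ρ → (-4,13,6)
ρ-cycle length = 22 (tail of 2 descent steps not counted)

22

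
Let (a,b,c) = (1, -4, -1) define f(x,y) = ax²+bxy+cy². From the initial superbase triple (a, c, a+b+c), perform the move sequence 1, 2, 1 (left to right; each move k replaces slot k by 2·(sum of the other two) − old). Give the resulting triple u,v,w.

start (1,-1,-4) = (f(1,0),f(0,1),f(1,1))
replace slot 1: 2·((-1)+(-4)) − 1 = -11 → (-11,-1,-4)
replace slot 2: 2·((-11)+(-4)) − (-1) = -29 → (-11,-29,-4)
replace slot 1: 2·((-29)+(-4)) − (-11) = -55 → (-55,-29,-4)

-55,-29,-4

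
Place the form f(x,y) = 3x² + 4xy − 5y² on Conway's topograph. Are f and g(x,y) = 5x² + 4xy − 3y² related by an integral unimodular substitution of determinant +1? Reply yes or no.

D₁ = 76, D₂ = 76
river cycle of f (length 6): (-5, 6, 2), (2, 6, -5), (-5, 4, 3), (3, 8, -1), (-1, 8, 3), (3, 4, -5)
river cycle of g (length 6): (-3, 8, 1), (1, 8, -3), (-3, 4, 5), (5, 6, -2), (-2, 6, 5), (5, 4, -3)
cycles differ ⇒ inequivalent

no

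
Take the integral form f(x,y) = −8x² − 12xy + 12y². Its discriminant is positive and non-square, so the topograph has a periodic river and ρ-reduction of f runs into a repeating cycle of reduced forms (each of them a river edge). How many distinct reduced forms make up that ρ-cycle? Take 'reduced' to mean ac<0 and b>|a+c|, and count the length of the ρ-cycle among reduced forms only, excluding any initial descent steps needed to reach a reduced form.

D = 528, ⌊√D⌋ = 22
descent: ρ → (12,12,-8)  [lands on river]
river: ρ → (-8,20,4)
river: ρ → (4,20,-8)
river: ρ → (-8,12,12)
ρ-cycle length = 4 (tail of 1 descent step not counted)

4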